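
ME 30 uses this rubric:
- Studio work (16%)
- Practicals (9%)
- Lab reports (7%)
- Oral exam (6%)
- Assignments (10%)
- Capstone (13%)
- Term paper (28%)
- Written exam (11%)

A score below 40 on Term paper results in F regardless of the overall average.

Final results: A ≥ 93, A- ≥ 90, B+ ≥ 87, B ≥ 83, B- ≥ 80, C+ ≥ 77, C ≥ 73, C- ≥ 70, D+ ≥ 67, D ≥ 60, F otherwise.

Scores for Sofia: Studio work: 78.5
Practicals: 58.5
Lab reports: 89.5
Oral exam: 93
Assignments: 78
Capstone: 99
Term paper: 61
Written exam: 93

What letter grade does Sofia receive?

Term paper score 61 ≥ 40: minimum met.
Weighted total:
  Studio work 78.5 × 0.16 = 12.56
  Practicals 58.5 × 0.09 = 5.265
  Lab reports 89.5 × 0.07 = 6.265
  Oral exam 93 × 0.06 = 5.58
  Assignments 78 × 0.1 = 7.8
  Capstone 99 × 0.13 = 12.87
  Term paper 61 × 0.28 = 17.08
  Written exam 93 × 0.11 = 10.23
Sum = 77.65
77.65 is ≥ 77 and < 80 → C+

C+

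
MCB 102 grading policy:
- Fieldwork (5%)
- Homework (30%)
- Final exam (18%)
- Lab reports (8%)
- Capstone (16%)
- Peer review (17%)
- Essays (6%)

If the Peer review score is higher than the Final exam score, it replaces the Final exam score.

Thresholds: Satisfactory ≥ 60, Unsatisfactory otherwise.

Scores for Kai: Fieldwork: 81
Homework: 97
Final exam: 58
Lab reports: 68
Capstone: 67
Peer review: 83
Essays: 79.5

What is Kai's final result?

Satisfactory

Peer review (83) > Final exam (58), so Final exam counts as 83.
Weighted total:
  Fieldwork 81 × 0.05 = 4.05
  Homework 97 × 0.3 = 29.1
  Final exam 83 × 0.18 = 14.94
  Lab reports 68 × 0.08 = 5.44
  Capstone 67 × 0.16 = 10.72
  Peer review 83 × 0.17 = 14.11
  Essays 79.5 × 0.06 = 4.77
Sum = 83.13
83.13 ≥ 60 → Satisfactory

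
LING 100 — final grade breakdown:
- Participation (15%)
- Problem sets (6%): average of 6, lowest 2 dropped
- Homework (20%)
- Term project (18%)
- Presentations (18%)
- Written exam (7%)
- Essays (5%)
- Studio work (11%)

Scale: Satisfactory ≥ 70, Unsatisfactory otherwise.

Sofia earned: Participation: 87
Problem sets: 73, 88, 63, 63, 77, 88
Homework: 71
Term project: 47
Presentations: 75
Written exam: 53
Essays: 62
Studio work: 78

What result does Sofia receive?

Problem sets: drop 63, 63 → average of remaining 4 = 326/4 = 81.5
Weighted total:
  Participation 87 × 0.15 = 13.05
  Problem sets 81.5 × 0.06 = 4.89
  Homework 71 × 0.2 = 14.2
  Term project 47 × 0.18 = 8.46
  Presentations 75 × 0.18 = 13.5
  Written exam 53 × 0.07 = 3.71
  Essays 62 × 0.05 = 3.1
  Studio work 78 × 0.11 = 8.58
Sum = 69.49
69.49 < 70 → Unsatisfactory

Unsatisfactory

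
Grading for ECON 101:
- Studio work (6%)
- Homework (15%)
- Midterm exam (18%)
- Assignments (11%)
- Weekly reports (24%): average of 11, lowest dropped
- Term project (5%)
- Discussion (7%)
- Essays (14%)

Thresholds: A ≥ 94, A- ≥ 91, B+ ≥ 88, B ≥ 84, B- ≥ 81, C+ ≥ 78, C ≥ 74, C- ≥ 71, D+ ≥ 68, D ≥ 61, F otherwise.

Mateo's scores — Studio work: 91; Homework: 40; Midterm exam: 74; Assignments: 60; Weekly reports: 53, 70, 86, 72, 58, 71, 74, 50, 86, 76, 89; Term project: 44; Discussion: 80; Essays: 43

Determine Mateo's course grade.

D

Weekly reports: drop 50 → average of remaining 10 = 735/10 = 73.5
Weighted total:
  Studio work 91 × 0.06 = 5.46
  Homework 40 × 0.15 = 6
  Midterm exam 74 × 0.18 = 13.32
  Assignments 60 × 0.11 = 6.6
  Weekly reports 73.5 × 0.24 = 17.64
  Term project 44 × 0.05 = 2.2
  Discussion 80 × 0.07 = 5.6
  Essays 43 × 0.14 = 6.02
Sum = 62.84
62.84 is ≥ 61 and < 68 → D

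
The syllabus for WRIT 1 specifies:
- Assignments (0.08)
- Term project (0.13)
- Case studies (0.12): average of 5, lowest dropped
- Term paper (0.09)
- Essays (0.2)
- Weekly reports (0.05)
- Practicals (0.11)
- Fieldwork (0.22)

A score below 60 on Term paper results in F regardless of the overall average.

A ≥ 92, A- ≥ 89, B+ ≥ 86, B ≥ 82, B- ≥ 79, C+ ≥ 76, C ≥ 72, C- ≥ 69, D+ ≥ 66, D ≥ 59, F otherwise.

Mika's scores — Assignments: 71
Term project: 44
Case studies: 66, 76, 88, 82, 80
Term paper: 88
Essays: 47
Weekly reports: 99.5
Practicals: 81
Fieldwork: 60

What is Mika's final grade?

Case studies: drop 66 → average of remaining 4 = 326/4 = 81.5
Term paper score 88 ≥ 60: minimum met.
Weighted total:
  Assignments 71 × 0.08 = 5.68
  Term project 44 × 0.13 = 5.72
  Case studies 81.5 × 0.12 = 9.78
  Term paper 88 × 0.09 = 7.92
  Essays 47 × 0.2 = 9.4
  Weekly reports 99.5 × 0.05 = 4.975
  Practicals 81 × 0.11 = 8.91
  Fieldwork 60 × 0.22 = 13.2
Sum = 65.585
65.585 is ≥ 59 and < 66 → D

D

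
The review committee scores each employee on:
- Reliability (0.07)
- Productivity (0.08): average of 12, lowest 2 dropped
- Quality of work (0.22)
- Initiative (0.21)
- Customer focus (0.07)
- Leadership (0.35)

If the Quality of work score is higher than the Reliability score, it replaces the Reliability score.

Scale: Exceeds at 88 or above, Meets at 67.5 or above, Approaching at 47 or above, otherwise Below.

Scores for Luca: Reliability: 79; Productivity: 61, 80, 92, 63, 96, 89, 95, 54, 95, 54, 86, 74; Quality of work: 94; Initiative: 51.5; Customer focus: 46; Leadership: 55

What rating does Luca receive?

Productivity: drop 54, 54 → average of remaining 10 = 831/10 = 83.1
Quality of work (94) > Reliability (79), so Reliability counts as 94.
Weighted total:
  Reliability 94 × 0.07 = 6.58
  Productivity 83.1 × 0.08 = 6.648
  Quality of work 94 × 0.22 = 20.68
  Initiative 51.5 × 0.21 = 10.815
  Customer focus 46 × 0.07 = 3.22
  Leadership 55 × 0.35 = 19.25
Sum = 67.193
67.193 is ≥ 47 and < 67.5 → Approaching

Approaching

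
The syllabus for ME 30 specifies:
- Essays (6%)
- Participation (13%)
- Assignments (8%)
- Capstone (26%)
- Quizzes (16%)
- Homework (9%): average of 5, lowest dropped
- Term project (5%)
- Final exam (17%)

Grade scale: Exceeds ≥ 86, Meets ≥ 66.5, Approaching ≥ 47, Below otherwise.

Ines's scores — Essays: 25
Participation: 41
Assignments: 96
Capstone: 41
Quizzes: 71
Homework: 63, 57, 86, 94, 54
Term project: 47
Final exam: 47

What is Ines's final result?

Approaching

Homework: drop 54 → average of remaining 4 = 300/4 = 75
Weighted total:
  Essays 25 × 0.06 = 1.5
  Participation 41 × 0.13 = 5.33
  Assignments 96 × 0.08 = 7.68
  Capstone 41 × 0.26 = 10.66
  Quizzes 71 × 0.16 = 11.36
  Homework 75 × 0.09 = 6.75
  Term project 47 × 0.05 = 2.35
  Final exam 47 × 0.17 = 7.99
Sum = 53.62
53.62 is ≥ 47 and < 66.5 → Approaching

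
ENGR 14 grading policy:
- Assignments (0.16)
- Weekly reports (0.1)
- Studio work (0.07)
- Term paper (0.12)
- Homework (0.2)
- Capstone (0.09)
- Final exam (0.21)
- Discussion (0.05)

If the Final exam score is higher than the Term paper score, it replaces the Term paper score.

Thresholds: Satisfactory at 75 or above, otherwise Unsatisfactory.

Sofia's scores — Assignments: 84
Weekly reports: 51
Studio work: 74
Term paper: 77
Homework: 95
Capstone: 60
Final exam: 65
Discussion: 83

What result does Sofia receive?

Final exam (65) ≤ Term paper (77), so Term paper stays at 77.
Weighted total:
  Assignments 84 × 0.16 = 13.44
  Weekly reports 51 × 0.1 = 5.1
  Studio work 74 × 0.07 = 5.18
  Term paper 77 × 0.12 = 9.24
  Homework 95 × 0.2 = 19
  Capstone 60 × 0.09 = 5.4
  Final exam 65 × 0.21 = 13.65
  Discussion 83 × 0.05 = 4.15
Sum = 75.16
75.16 ≥ 75 → Satisfactory

Satisfactory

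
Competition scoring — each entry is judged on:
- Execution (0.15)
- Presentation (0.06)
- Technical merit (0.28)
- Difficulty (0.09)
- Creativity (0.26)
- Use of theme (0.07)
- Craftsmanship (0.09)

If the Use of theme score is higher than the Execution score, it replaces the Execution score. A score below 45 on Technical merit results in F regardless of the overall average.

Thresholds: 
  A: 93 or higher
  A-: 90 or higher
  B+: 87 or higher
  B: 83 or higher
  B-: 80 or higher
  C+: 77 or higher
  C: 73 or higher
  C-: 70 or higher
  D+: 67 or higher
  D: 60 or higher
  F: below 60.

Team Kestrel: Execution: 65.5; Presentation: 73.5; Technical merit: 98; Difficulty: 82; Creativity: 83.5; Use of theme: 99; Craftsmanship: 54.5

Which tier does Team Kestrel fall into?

Use of theme (99) > Execution (65.5), so Execution counts as 99.
Technical merit score 98 ≥ 45: minimum met.
Weighted total:
  Execution 99 × 0.15 = 14.85
  Presentation 73.5 × 0.06 = 4.41
  Technical merit 98 × 0.28 = 27.44
  Difficulty 82 × 0.09 = 7.38
  Creativity 83.5 × 0.26 = 21.71
  Use of theme 99 × 0.07 = 6.93
  Craftsmanship 54.5 × 0.09 = 4.905
Sum = 87.625
87.625 is ≥ 87 and < 90 → B+

B+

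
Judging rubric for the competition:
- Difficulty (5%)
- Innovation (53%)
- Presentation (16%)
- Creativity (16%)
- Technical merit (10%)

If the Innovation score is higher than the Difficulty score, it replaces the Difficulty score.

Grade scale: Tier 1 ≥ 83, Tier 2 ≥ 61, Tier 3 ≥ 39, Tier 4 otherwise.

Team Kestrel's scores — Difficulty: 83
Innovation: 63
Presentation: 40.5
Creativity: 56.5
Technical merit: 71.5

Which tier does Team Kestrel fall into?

Tier 3

Innovation (63) ≤ Difficulty (83), so Difficulty stays at 83.
Weighted total:
  Difficulty 83 × 0.05 = 4.15
  Innovation 63 × 0.53 = 33.39
  Presentation 40.5 × 0.16 = 6.48
  Creativity 56.5 × 0.16 = 9.04
  Technical merit 71.5 × 0.1 = 7.15
Sum = 60.21
60.21 is ≥ 39 and < 61 → Tier 3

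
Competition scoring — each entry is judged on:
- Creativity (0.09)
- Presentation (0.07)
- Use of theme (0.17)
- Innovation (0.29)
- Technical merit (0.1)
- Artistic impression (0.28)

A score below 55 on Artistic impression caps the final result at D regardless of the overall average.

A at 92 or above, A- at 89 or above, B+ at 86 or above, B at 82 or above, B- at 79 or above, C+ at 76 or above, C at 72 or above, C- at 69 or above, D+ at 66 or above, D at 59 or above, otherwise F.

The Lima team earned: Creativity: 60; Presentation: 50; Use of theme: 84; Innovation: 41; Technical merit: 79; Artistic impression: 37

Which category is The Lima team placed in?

Artistic impression score 37 < 55: minimum not met.
Weighted total:
  Creativity 60 × 0.09 = 5.4
  Presentation 50 × 0.07 = 3.5
  Use of theme 84 × 0.17 = 14.28
  Innovation 41 × 0.29 = 11.89
  Technical merit 79 × 0.1 = 7.9
  Artistic impression 37 × 0.28 = 10.36
Sum = 53.33
53.33 would be F; cap at D applies → F.

F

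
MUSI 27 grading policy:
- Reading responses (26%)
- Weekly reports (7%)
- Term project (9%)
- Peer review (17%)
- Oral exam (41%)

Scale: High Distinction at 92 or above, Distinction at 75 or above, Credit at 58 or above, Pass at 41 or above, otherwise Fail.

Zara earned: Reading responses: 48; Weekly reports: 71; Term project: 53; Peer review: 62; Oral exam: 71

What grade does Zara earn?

Credit

Weighted total:
  Reading responses 48 × 0.26 = 12.48
  Weekly reports 71 × 0.07 = 4.97
  Term project 53 × 0.09 = 4.77
  Peer review 62 × 0.17 = 10.54
  Oral exam 71 × 0.41 = 29.11
Sum = 61.87
61.87 is ≥ 58 and < 75 → Credit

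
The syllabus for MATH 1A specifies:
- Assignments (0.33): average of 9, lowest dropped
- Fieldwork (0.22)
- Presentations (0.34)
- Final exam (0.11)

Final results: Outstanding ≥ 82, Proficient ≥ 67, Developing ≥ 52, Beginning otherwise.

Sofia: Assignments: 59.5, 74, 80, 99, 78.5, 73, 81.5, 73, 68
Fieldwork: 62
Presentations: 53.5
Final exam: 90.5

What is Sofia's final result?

Assignments: drop 59.5 → average of remaining 8 = 627/8 = 78.375
Weighted total:
  Assignments 78.375 × 0.33 = 25.86375
  Fieldwork 62 × 0.22 = 13.64
  Presentations 53.5 × 0.34 = 18.19
  Final exam 90.5 × 0.11 = 9.955
Sum = 67.64875
67.64875 is ≥ 67 and < 82 → Proficient

Proficient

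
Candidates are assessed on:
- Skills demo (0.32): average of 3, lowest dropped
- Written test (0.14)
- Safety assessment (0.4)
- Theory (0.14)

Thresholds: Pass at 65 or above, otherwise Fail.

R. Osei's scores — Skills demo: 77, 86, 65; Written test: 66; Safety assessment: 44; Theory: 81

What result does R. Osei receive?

Skills demo: drop 65 → average of remaining 2 = 163/2 = 81.5
Weighted total:
  Skills demo 81.5 × 0.32 = 26.08
  Written test 66 × 0.14 = 9.24
  Safety assessment 44 × 0.4 = 17.6
  Theory 81 × 0.14 = 11.34
Sum = 64.26
64.26 < 65 → Fail

Fail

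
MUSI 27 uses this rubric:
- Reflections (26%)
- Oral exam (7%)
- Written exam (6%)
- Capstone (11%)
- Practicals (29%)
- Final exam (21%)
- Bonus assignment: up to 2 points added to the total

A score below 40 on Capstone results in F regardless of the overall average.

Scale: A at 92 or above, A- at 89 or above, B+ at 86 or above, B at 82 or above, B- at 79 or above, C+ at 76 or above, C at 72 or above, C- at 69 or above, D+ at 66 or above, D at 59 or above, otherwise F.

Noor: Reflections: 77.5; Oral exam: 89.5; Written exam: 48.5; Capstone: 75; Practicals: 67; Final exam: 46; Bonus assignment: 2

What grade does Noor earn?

Capstone score 75 ≥ 40: minimum met.
Weighted total:
  Reflections 77.5 × 0.26 = 20.15
  Oral exam 89.5 × 0.07 = 6.265
  Written exam 48.5 × 0.06 = 2.91
  Capstone 75 × 0.11 = 8.25
  Practicals 67 × 0.29 = 19.43
  Final exam 46 × 0.21 = 9.66
Sum = 66.665
Bonus assignment: 66.665 + 2 = 68.665
68.665 is ≥ 66 and < 69 → D+

D+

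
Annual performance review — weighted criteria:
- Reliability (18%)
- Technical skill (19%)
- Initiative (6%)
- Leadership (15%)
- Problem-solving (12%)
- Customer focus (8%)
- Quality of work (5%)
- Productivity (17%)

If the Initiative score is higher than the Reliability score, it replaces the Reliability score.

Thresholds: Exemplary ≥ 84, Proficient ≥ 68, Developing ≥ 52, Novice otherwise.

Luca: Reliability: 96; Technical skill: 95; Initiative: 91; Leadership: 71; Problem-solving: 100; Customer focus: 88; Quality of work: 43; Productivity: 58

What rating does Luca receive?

Proficient

Initiative (91) ≤ Reliability (96), so Reliability stays at 96.
Weighted total:
  Reliability 96 × 0.18 = 17.28
  Technical skill 95 × 0.19 = 18.05
  Initiative 91 × 0.06 = 5.46
  Leadership 71 × 0.15 = 10.65
  Problem-solving 100 × 0.12 = 12
  Customer focus 88 × 0.08 = 7.04
  Quality of work 43 × 0.05 = 2.15
  Productivity 58 × 0.17 = 9.86
Sum = 82.49
82.49 is ≥ 68 and < 84 → Proficient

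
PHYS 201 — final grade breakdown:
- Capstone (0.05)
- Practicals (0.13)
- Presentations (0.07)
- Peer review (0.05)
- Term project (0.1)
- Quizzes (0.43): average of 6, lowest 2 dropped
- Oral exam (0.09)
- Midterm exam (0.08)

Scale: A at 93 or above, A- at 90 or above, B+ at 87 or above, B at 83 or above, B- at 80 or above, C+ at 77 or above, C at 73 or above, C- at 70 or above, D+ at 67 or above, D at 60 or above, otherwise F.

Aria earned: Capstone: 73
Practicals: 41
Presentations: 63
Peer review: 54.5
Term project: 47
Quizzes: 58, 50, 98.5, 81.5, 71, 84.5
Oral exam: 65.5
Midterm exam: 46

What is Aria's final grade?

D

Quizzes: drop 50, 58 → average of remaining 4 = 335.5/4 = 83.875
Weighted total:
  Capstone 73 × 0.05 = 3.65
  Practicals 41 × 0.13 = 5.33
  Presentations 63 × 0.07 = 4.41
  Peer review 54.5 × 0.05 = 2.725
  Term project 47 × 0.1 = 4.7
  Quizzes 83.875 × 0.43 = 36.06625
  Oral exam 65.5 × 0.09 = 5.895
  Midterm exam 46 × 0.08 = 3.68
Sum = 66.45625
66.45625 is ≥ 60 and < 67 → D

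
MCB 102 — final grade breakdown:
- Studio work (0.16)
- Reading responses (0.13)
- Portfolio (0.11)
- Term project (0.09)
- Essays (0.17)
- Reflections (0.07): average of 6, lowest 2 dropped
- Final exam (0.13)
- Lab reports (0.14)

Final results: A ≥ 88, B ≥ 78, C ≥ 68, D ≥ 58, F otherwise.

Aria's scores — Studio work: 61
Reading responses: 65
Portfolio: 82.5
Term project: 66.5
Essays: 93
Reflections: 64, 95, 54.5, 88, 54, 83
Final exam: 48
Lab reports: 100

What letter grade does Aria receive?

C

Reflections: drop 54, 54.5 → average of remaining 4 = 330/4 = 82.5
Weighted total:
  Studio work 61 × 0.16 = 9.76
  Reading responses 65 × 0.13 = 8.45
  Portfolio 82.5 × 0.11 = 9.075
  Term project 66.5 × 0.09 = 5.985
  Essays 93 × 0.17 = 15.81
  Reflections 82.5 × 0.07 = 5.775
  Final exam 48 × 0.13 = 6.24
  Lab reports 100 × 0.14 = 14
Sum = 75.095
75.095 is ≥ 68 and < 78 → C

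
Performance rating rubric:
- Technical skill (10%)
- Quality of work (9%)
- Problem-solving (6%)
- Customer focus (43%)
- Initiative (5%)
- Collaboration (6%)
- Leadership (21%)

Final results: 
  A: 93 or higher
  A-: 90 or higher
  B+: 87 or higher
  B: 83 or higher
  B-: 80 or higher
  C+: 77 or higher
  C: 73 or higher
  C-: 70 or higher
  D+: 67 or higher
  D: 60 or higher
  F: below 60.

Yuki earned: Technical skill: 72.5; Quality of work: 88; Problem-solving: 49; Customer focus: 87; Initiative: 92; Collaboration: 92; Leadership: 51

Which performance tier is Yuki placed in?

C

Weighted total:
  Technical skill 72.5 × 0.1 = 7.25
  Quality of work 88 × 0.09 = 7.92
  Problem-solving 49 × 0.06 = 2.94
  Customer focus 87 × 0.43 = 37.41
  Initiative 92 × 0.05 = 4.6
  Collaboration 92 × 0.06 = 5.52
  Leadership 51 × 0.21 = 10.71
Sum = 76.35
76.35 is ≥ 73 and < 77 → C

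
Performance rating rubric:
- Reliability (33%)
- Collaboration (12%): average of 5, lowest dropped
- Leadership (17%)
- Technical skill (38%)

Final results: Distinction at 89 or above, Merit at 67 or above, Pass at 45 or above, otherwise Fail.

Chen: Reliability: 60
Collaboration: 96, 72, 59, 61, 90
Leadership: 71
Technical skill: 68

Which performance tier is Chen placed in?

Merit

Collaboration: drop 59 → average of remaining 4 = 319/4 = 79.75
Weighted total:
  Reliability 60 × 0.33 = 19.8
  Collaboration 79.75 × 0.12 = 9.57
  Leadership 71 × 0.17 = 12.07
  Technical skill 68 × 0.38 = 25.84
Sum = 67.28
67.28 is ≥ 67 and < 89 → Merit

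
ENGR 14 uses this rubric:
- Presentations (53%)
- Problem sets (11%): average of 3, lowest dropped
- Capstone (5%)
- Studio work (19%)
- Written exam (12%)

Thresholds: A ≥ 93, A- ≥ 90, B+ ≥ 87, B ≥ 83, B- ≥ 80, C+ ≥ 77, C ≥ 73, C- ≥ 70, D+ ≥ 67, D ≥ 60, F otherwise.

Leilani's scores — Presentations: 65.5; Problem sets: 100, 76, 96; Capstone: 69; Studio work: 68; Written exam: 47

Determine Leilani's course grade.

Problem sets: drop 76 → average of remaining 2 = 196/2 = 98
Weighted total:
  Presentations 65.5 × 0.53 = 34.715
  Problem sets 98 × 0.11 = 10.78
  Capstone 69 × 0.05 = 3.45
  Studio work 68 × 0.19 = 12.92
  Written exam 47 × 0.12 = 5.64
Sum = 67.505
67.505 is ≥ 67 and < 70 → D+

D+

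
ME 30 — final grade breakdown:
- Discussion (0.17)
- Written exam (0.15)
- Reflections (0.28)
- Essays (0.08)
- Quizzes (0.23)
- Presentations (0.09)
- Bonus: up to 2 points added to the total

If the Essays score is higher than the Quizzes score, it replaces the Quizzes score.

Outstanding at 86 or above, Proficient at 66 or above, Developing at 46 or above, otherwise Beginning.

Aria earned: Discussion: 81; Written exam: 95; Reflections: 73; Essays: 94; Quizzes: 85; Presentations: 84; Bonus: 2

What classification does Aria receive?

Essays (94) > Quizzes (85), so Quizzes counts as 94.
Weighted total:
  Discussion 81 × 0.17 = 13.77
  Written exam 95 × 0.15 = 14.25
  Reflections 73 × 0.28 = 20.44
  Essays 94 × 0.08 = 7.52
  Quizzes 94 × 0.23 = 21.62
  Presentations 84 × 0.09 = 7.56
Sum = 85.16
Bonus: 85.16 + 2 = 87.16
87.16 ≥ 86 → Outstanding

Outstanding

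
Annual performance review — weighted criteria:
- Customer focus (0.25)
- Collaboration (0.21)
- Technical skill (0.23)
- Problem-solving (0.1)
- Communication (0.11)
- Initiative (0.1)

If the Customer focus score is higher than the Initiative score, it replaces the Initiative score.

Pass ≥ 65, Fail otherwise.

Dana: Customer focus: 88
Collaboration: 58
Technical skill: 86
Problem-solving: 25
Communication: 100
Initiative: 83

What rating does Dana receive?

Customer focus (88) > Initiative (83), so Initiative counts as 88.
Weighted total:
  Customer focus 88 × 0.25 = 22
  Collaboration 58 × 0.21 = 12.18
  Technical skill 86 × 0.23 = 19.78
  Problem-solving 25 × 0.1 = 2.5
  Communication 100 × 0.11 = 11
  Initiative 88 × 0.1 = 8.8
Sum = 76.26
76.26 ≥ 65 → Pass

Pass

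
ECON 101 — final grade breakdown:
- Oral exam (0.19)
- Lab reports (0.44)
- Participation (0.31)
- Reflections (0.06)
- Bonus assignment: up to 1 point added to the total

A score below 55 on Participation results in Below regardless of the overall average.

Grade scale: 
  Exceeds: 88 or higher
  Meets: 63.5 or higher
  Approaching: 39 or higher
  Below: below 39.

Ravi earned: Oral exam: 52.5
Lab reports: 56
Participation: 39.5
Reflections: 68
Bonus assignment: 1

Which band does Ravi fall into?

Participation score 39.5 < 55: minimum not met.
Weighted total:
  Oral exam 52.5 × 0.19 = 9.975
  Lab reports 56 × 0.44 = 24.64
  Participation 39.5 × 0.31 = 12.245
  Reflections 68 × 0.06 = 4.08
Sum = 50.94
Bonus assignment: 50.94 + 1 = 51.94
Because the Participation minimum was not met, the result is Below.

Below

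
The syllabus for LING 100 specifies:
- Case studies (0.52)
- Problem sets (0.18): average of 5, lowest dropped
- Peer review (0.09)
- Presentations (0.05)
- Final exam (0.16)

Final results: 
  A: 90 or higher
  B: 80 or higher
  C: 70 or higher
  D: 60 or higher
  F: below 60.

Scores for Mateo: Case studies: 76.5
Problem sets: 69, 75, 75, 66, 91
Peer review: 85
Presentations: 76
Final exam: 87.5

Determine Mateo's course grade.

C

Problem sets: drop 66 → average of remaining 4 = 310/4 = 77.5
Weighted total:
  Case studies 76.5 × 0.52 = 39.78
  Problem sets 77.5 × 0.18 = 13.95
  Peer review 85 × 0.09 = 7.65
  Presentations 76 × 0.05 = 3.8
  Final exam 87.5 × 0.16 = 14
Sum = 79.18
79.18 is ≥ 70 and < 80 → C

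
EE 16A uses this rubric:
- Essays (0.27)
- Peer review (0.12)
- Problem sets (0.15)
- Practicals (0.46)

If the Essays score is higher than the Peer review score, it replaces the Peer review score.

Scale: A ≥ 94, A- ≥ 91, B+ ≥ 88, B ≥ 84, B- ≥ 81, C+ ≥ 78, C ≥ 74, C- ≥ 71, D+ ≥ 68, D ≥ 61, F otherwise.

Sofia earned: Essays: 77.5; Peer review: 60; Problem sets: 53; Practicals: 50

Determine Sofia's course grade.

Essays (77.5) > Peer review (60), so Peer review counts as 77.5.
Weighted total:
  Essays 77.5 × 0.27 = 20.925
  Peer review 77.5 × 0.12 = 9.3
  Problem sets 53 × 0.15 = 7.95
  Practicals 50 × 0.46 = 23
Sum = 61.175
61.175 is ≥ 61 and < 68 → D

D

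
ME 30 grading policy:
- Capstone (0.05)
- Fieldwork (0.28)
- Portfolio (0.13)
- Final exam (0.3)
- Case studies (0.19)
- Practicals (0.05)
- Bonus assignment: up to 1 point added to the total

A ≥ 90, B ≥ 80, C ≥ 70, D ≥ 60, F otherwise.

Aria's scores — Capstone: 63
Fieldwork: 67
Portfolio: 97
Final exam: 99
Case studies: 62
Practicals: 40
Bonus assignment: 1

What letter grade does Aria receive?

C

Weighted total:
  Capstone 63 × 0.05 = 3.15
  Fieldwork 67 × 0.28 = 18.76
  Portfolio 97 × 0.13 = 12.61
  Final exam 99 × 0.3 = 29.7
  Case studies 62 × 0.19 = 11.78
  Practicals 40 × 0.05 = 2
Sum = 78
Bonus assignment: 78 + 1 = 79
79 is ≥ 70 and < 80 → C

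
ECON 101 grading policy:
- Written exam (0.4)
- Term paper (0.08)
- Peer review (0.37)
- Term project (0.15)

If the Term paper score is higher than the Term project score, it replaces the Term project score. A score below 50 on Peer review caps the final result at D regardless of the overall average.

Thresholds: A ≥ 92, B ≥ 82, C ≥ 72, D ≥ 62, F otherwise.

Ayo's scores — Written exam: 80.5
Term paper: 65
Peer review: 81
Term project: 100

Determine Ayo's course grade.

Term paper (65) ≤ Term project (100), so Term project stays at 100.
Peer review score 81 ≥ 50: minimum met.
Weighted total:
  Written exam 80.5 × 0.4 = 32.2
  Term paper 65 × 0.08 = 5.2
  Peer review 81 × 0.37 = 29.97
  Term project 100 × 0.15 = 15
Sum = 82.37
82.37 is ≥ 82 and < 92 → B

B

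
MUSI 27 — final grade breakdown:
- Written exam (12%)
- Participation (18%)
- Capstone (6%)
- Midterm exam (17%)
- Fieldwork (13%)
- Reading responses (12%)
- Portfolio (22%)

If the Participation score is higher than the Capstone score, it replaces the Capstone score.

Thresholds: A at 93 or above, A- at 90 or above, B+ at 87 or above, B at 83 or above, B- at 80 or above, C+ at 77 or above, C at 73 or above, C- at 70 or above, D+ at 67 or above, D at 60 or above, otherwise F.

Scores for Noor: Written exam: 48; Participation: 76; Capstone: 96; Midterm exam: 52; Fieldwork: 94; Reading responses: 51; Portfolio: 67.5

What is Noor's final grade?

D+

Participation (76) ≤ Capstone (96), so Capstone stays at 96.
Weighted total:
  Written exam 48 × 0.12 = 5.76
  Participation 76 × 0.18 = 13.68
  Capstone 96 × 0.06 = 5.76
  Midterm exam 52 × 0.17 = 8.84
  Fieldwork 94 × 0.13 = 12.22
  Reading responses 51 × 0.12 = 6.12
  Portfolio 67.5 × 0.22 = 14.85
Sum = 67.23
67.23 is ≥ 67 and < 70 → D+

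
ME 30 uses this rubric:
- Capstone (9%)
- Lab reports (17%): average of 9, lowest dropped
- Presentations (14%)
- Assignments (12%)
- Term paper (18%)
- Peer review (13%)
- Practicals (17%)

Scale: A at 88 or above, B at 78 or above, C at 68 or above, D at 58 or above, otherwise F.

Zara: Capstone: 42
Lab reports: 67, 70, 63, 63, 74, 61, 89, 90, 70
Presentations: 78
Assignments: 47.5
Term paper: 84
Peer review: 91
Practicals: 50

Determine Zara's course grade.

Lab reports: drop 61 → average of remaining 8 = 586/8 = 73.25
Weighted total:
  Capstone 42 × 0.09 = 3.78
  Lab reports 73.25 × 0.17 = 12.4525
  Presentations 78 × 0.14 = 10.92
  Assignments 47.5 × 0.12 = 5.7
  Term paper 84 × 0.18 = 15.12
  Peer review 91 × 0.13 = 11.83
  Practicals 50 × 0.17 = 8.5
Sum = 68.3025
68.3025 is ≥ 68 and < 78 → C

C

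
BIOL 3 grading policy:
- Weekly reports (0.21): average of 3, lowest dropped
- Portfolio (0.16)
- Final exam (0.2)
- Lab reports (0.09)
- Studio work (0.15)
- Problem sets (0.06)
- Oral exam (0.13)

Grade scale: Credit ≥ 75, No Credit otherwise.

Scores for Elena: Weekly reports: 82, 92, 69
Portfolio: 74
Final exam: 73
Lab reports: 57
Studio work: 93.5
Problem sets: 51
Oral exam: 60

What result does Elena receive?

Weekly reports: drop 69 → average of remaining 2 = 174/2 = 87
Weighted total:
  Weekly reports 87 × 0.21 = 18.27
  Portfolio 74 × 0.16 = 11.84
  Final exam 73 × 0.2 = 14.6
  Lab reports 57 × 0.09 = 5.13
  Studio work 93.5 × 0.15 = 14.025
  Problem sets 51 × 0.06 = 3.06
  Oral exam 60 × 0.13 = 7.8
Sum = 74.725
74.725 < 75 → No Credit

No Credit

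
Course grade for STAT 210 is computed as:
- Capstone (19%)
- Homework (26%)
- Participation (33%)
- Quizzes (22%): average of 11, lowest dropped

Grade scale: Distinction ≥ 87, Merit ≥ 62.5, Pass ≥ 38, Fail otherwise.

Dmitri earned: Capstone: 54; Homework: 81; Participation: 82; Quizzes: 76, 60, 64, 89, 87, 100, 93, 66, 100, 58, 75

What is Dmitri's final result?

Quizzes: drop 58 → average of remaining 10 = 810/10 = 81
Weighted total:
  Capstone 54 × 0.19 = 10.26
  Homework 81 × 0.26 = 21.06
  Participation 82 × 0.33 = 27.06
  Quizzes 81 × 0.22 = 17.82
Sum = 76.2
76.2 is ≥ 62.5 and < 87 → Merit

Merit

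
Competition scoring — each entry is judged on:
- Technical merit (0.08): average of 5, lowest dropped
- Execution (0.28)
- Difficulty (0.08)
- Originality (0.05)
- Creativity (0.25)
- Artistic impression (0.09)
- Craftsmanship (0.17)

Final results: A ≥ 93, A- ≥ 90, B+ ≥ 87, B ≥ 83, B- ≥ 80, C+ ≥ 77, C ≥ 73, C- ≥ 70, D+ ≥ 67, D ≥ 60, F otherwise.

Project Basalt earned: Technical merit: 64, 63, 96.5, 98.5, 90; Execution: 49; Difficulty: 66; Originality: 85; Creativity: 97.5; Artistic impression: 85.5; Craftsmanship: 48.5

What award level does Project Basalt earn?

Technical merit: drop 63 → average of remaining 4 = 349/4 = 87.25
Weighted total:
  Technical merit 87.25 × 0.08 = 6.98
  Execution 49 × 0.28 = 13.72
  Difficulty 66 × 0.08 = 5.28
  Originality 85 × 0.05 = 4.25
  Creativity 97.5 × 0.25 = 24.375
  Artistic impression 85.5 × 0.09 = 7.695
  Craftsmanship 48.5 × 0.17 = 8.245
Sum = 70.545
70.545 is ≥ 70 and < 73 → C-

C-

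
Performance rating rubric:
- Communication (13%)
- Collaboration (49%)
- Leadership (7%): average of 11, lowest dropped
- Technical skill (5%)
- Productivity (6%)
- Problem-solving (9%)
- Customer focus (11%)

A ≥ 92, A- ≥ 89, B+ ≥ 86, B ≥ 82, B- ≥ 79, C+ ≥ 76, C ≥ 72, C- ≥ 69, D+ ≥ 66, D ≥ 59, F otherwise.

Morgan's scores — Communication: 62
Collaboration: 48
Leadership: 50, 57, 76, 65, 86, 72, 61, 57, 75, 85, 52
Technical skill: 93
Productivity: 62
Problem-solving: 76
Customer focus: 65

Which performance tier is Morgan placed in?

F

Leadership: drop 50 → average of remaining 10 = 686/10 = 68.6
Weighted total:
  Communication 62 × 0.13 = 8.06
  Collaboration 48 × 0.49 = 23.52
  Leadership 68.6 × 0.07 = 4.802
  Technical skill 93 × 0.05 = 4.65
  Productivity 62 × 0.06 = 3.72
  Problem-solving 76 × 0.09 = 6.84
  Customer focus 65 × 0.11 = 7.15
Sum = 58.742
58.742 < 59 → F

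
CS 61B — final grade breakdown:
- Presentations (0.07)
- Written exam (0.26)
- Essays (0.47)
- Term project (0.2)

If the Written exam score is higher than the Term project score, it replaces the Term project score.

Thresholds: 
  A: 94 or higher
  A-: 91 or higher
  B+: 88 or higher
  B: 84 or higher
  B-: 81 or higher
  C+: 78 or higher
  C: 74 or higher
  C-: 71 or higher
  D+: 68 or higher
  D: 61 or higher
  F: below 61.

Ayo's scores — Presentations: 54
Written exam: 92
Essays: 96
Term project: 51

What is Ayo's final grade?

A-

Written exam (92) > Term project (51), so Term project counts as 92.
Weighted total:
  Presentations 54 × 0.07 = 3.78
  Written exam 92 × 0.26 = 23.92
  Essays 96 × 0.47 = 45.12
  Term project 92 × 0.2 = 18.4
Sum = 91.22
91.22 is ≥ 91 and < 94 → A-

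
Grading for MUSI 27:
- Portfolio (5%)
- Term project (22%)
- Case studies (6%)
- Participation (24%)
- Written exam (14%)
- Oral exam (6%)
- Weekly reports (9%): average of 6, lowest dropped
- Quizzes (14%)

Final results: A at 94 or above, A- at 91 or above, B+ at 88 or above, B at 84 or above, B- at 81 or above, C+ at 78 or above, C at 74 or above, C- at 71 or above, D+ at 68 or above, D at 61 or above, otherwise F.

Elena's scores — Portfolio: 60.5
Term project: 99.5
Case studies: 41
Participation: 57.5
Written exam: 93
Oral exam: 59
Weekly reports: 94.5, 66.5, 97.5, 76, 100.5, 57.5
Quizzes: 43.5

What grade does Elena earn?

C-

Weekly reports: drop 57.5 → average of remaining 5 = 435/5 = 87
Weighted total:
  Portfolio 60.5 × 0.05 = 3.025
  Term project 99.5 × 0.22 = 21.89
  Case studies 41 × 0.06 = 2.46
  Participation 57.5 × 0.24 = 13.8
  Written exam 93 × 0.14 = 13.02
  Oral exam 59 × 0.06 = 3.54
  Weekly reports 87 × 0.09 = 7.83
  Quizzes 43.5 × 0.14 = 6.09
Sum = 71.655
71.655 is ≥ 71 and < 74 → C-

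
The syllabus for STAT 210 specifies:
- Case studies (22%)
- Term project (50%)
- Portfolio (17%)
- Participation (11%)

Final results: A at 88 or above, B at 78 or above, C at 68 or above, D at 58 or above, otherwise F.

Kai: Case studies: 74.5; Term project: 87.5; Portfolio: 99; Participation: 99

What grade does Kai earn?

Weighted total:
  Case studies 74.5 × 0.22 = 16.39
  Term project 87.5 × 0.5 = 43.75
  Portfolio 99 × 0.17 = 16.83
  Participation 99 × 0.11 = 10.89
Sum = 87.86
87.86 is ≥ 78 and < 88 → B

B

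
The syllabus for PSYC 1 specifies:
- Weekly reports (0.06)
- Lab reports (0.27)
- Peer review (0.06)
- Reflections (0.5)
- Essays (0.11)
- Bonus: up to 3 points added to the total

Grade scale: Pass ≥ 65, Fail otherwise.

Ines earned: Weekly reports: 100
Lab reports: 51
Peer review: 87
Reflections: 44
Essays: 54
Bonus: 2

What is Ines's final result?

Fail

Weighted total:
  Weekly reports 100 × 0.06 = 6
  Lab reports 51 × 0.27 = 13.77
  Peer review 87 × 0.06 = 5.22
  Reflections 44 × 0.5 = 22
  Essays 54 × 0.11 = 5.94
Sum = 52.93
Bonus: 52.93 + 2 = 54.93
54.93 < 65 → Fail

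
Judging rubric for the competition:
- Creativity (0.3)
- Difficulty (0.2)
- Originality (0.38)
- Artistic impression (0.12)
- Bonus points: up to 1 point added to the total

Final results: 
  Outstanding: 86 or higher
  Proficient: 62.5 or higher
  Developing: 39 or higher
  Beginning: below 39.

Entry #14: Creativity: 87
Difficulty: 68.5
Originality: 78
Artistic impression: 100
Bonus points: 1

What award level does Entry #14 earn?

Proficient

Weighted total:
  Creativity 87 × 0.3 = 26.1
  Difficulty 68.5 × 0.2 = 13.7
  Originality 78 × 0.38 = 29.64
  Artistic impression 100 × 0.12 = 12
Sum = 81.44
Bonus points: 81.44 + 1 = 82.44
82.44 is ≥ 62.5 and < 86 → Proficient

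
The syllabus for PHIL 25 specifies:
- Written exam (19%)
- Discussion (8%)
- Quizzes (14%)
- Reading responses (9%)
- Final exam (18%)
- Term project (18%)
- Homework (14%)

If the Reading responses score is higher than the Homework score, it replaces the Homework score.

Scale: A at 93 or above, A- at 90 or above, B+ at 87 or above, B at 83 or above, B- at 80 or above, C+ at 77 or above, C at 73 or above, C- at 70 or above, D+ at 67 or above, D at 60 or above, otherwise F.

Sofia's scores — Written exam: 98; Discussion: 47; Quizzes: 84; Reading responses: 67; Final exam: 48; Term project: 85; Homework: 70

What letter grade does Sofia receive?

Reading responses (67) ≤ Homework (70), so Homework stays at 70.
Weighted total:
  Written exam 98 × 0.19 = 18.62
  Discussion 47 × 0.08 = 3.76
  Quizzes 84 × 0.14 = 11.76
  Reading responses 67 × 0.09 = 6.03
  Final exam 48 × 0.18 = 8.64
  Term project 85 × 0.18 = 15.3
  Homework 70 × 0.14 = 9.8
Sum = 73.91
73.91 is ≥ 73 and < 77 → C

C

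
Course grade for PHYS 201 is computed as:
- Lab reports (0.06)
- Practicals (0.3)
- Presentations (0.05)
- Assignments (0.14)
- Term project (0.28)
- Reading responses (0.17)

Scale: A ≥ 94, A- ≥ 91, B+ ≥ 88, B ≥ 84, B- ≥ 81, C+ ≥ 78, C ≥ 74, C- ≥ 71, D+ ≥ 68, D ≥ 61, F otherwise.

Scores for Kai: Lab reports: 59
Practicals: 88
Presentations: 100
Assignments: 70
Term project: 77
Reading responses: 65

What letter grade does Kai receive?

Weighted total:
  Lab reports 59 × 0.06 = 3.54
  Practicals 88 × 0.3 = 26.4
  Presentations 100 × 0.05 = 5
  Assignments 70 × 0.14 = 9.8
  Term project 77 × 0.28 = 21.56
  Reading responses 65 × 0.17 = 11.05
Sum = 77.35
77.35 is ≥ 74 and < 78 → C

C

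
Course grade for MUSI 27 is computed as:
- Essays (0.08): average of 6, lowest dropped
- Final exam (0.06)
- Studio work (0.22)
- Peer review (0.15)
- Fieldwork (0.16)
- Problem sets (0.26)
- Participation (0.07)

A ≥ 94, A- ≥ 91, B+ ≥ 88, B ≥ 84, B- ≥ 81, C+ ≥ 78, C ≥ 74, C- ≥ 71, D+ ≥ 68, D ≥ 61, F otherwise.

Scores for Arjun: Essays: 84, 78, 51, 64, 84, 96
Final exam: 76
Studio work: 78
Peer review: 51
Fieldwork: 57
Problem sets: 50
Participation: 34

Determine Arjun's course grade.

F

Essays: drop 51 → average of remaining 5 = 406/5 = 81.2
Weighted total:
  Essays 81.2 × 0.08 = 6.496
  Final exam 76 × 0.06 = 4.56
  Studio work 78 × 0.22 = 17.16
  Peer review 51 × 0.15 = 7.65
  Fieldwork 57 × 0.16 = 9.12
  Problem sets 50 × 0.26 = 13
  Participation 34 × 0.07 = 2.38
Sum = 60.366
60.366 < 61 → F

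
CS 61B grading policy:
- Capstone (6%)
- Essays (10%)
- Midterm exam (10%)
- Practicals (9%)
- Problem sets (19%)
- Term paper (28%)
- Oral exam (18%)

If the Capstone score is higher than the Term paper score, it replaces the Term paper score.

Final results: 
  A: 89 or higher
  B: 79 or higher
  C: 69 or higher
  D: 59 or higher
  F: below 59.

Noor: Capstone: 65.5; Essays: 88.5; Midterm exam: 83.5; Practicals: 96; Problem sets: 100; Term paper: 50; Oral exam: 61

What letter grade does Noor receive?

C

Capstone (65.5) > Term paper (50), so Term paper counts as 65.5.
Weighted total:
  Capstone 65.5 × 0.06 = 3.93
  Essays 88.5 × 0.1 = 8.85
  Midterm exam 83.5 × 0.1 = 8.35
  Practicals 96 × 0.09 = 8.64
  Problem sets 100 × 0.19 = 19
  Term paper 65.5 × 0.28 = 18.34
  Oral exam 61 × 0.18 = 10.98
Sum = 78.09
78.09 is ≥ 69 and < 79 → C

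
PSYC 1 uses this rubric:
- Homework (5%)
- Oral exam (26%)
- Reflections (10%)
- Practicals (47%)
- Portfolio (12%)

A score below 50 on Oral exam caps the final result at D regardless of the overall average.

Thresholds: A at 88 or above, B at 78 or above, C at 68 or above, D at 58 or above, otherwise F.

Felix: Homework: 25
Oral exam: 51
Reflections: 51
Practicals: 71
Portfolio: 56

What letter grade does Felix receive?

D

Oral exam score 51 ≥ 50: minimum met.
Weighted total:
  Homework 25 × 0.05 = 1.25
  Oral exam 51 × 0.26 = 13.26
  Reflections 51 × 0.1 = 5.1
  Practicals 71 × 0.47 = 33.37
  Portfolio 56 × 0.12 = 6.72
Sum = 59.7
59.7 is ≥ 58 and < 68 → D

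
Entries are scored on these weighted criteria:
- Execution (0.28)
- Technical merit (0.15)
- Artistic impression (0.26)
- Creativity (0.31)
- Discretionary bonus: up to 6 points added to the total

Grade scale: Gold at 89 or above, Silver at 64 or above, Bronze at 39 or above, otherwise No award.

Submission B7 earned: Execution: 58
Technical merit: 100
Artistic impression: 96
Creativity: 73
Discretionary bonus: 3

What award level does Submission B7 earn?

Silver

Weighted total:
  Execution 58 × 0.28 = 16.24
  Technical merit 100 × 0.15 = 15
  Artistic impression 96 × 0.26 = 24.96
  Creativity 73 × 0.31 = 22.63
Sum = 78.83
Discretionary bonus: 78.83 + 3 = 81.83
81.83 is ≥ 64 and < 89 → Silver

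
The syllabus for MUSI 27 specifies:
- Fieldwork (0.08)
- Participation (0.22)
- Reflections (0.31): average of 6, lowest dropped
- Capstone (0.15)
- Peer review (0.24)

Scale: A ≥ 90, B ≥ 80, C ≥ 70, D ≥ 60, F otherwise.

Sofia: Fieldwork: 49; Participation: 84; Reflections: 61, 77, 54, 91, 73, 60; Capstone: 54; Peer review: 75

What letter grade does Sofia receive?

Reflections: drop 54 → average of remaining 5 = 362/5 = 72.4
Weighted total:
  Fieldwork 49 × 0.08 = 3.92
  Participation 84 × 0.22 = 18.48
  Reflections 72.4 × 0.31 = 22.444
  Capstone 54 × 0.15 = 8.1
  Peer review 75 × 0.24 = 18
Sum = 70.944
70.944 is ≥ 70 and < 80 → C

C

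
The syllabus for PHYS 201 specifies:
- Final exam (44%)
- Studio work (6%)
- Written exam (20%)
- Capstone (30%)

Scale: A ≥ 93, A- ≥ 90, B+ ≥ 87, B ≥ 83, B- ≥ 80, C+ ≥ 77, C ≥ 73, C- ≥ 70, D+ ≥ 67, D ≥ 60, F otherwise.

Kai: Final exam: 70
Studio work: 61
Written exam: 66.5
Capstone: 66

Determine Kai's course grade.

D+

Weighted total:
  Final exam 70 × 0.44 = 30.8
  Studio work 61 × 0.06 = 3.66
  Written exam 66.5 × 0.2 = 13.3
  Capstone 66 × 0.3 = 19.8
Sum = 67.56
67.56 is ≥ 67 and < 70 → D+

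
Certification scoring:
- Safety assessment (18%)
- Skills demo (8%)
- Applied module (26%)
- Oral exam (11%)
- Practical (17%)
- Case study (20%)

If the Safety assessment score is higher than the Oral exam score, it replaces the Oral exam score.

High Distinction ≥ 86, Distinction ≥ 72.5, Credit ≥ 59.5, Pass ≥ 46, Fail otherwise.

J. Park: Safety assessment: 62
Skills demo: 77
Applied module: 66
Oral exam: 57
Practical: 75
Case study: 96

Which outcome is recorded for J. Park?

Safety assessment (62) > Oral exam (57), so Oral exam counts as 62.
Weighted total:
  Safety assessment 62 × 0.18 = 11.16
  Skills demo 77 × 0.08 = 6.16
  Applied module 66 × 0.26 = 17.16
  Oral exam 62 × 0.11 = 6.82
  Practical 75 × 0.17 = 12.75
  Case study 96 × 0.2 = 19.2
Sum = 73.25
73.25 is ≥ 72.5 and < 86 → Distinction

Distinction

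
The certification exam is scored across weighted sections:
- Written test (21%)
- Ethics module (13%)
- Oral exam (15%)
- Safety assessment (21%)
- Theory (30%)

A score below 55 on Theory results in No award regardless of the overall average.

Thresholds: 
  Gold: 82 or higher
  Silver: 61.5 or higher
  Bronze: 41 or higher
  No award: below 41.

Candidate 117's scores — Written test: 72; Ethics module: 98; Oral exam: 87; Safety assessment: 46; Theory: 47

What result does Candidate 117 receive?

Theory score 47 < 55: minimum not met.
Weighted total:
  Written test 72 × 0.21 = 15.12
  Ethics module 98 × 0.13 = 12.74
  Oral exam 87 × 0.15 = 13.05
  Safety assessment 46 × 0.21 = 9.66
  Theory 47 × 0.3 = 14.1
Sum = 64.67
Because the Theory minimum was not met, the result is No award.

No award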